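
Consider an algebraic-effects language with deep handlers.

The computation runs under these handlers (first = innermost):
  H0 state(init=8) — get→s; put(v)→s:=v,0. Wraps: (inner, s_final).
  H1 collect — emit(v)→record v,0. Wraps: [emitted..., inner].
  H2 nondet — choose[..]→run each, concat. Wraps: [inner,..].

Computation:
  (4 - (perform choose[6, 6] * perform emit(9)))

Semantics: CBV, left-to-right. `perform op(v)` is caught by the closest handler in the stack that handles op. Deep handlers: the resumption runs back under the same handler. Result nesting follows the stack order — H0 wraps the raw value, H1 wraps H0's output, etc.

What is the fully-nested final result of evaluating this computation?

Working:
choose[6, 6] @ H2
  branch[0] choose=6:
    emit(9) @ H1 ⇒ out+=9
    H0 returns (4, 8)
    H1 returns [9, (4, 8)]
    H2 returns [[9, (4, 8)]]
  branch[1] choose=6:
    emit(9) @ H1 ⇒ out+=9
    H0 returns (4, 8)
    H1 returns [9, (4, 8)]
    H2 returns [[9, (4, 8)]]
= [[9, (4, 8)], [9, (4, 8)]]

Answer: [[9, (4, 8)], [9, (4, 8)]]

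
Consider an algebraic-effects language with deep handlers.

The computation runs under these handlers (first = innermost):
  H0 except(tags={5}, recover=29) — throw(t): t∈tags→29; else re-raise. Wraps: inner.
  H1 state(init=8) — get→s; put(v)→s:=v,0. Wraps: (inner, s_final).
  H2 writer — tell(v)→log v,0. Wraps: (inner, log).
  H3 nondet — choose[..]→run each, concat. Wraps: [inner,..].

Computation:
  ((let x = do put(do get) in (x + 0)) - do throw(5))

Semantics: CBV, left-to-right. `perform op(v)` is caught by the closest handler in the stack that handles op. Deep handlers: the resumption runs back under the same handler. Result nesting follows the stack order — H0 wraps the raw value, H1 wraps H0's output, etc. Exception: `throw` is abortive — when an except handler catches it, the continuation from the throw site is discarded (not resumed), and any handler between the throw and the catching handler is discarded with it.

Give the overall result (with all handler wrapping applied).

Working:
get @ H1 ⇒ 8
put(8) @ H1 ⇒ s:=8
throw(5) @ H0 caught ⇒ 29
H1 returns (29, 8)
H2 returns ((29, 8), ())
H3 returns [((29, 8), ())]
= [((29, 8), ())]

Answer: [((29, 8), ())]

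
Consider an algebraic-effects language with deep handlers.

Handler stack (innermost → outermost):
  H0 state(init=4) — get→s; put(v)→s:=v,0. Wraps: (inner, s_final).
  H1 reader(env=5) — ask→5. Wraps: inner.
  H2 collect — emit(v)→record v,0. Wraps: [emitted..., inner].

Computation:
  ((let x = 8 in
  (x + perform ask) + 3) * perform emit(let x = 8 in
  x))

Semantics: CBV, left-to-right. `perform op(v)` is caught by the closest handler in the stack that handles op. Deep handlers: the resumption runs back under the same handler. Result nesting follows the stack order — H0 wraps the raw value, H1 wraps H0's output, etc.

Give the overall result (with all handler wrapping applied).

Answer: [8, (0, 4)]

Step-by-step:
ask @ H1 ⇒ 5
emit(8) @ H2 ⇒ out+=8
H0 returns (0, 4)
H1 returns (0, 4)
H2 returns [8, (0, 4)]
= [8, (0, 4)]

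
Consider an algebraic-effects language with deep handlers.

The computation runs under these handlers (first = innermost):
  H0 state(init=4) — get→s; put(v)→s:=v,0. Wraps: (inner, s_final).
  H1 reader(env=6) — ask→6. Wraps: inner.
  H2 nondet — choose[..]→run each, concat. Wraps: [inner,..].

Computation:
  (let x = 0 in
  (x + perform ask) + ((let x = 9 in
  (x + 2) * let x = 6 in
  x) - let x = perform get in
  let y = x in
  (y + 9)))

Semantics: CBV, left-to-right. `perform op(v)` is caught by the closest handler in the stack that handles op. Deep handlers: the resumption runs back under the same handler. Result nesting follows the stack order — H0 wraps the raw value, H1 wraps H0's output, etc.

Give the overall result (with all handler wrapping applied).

Answer: [(59, 4)]

Evaluation trace:
ask @ H1 ⇒ 6
get @ H0 ⇒ 4
H0 returns (59, 4)
H1 returns (59, 4)
H2 returns [(59, 4)]
= [(59, 4)]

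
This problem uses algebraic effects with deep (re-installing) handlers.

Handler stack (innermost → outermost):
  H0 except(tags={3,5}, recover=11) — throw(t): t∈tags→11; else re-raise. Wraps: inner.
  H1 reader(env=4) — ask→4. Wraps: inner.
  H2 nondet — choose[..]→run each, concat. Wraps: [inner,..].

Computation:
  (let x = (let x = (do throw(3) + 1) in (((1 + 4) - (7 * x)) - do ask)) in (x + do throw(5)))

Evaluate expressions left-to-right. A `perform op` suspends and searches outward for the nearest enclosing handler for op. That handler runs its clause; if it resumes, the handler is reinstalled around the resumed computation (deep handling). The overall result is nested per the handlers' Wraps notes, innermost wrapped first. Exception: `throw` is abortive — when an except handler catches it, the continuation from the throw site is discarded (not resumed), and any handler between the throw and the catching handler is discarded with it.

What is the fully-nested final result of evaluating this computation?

Answer: [11]

Working:
throw(3) @ H0 caught ⇒ 11
H1 returns 11
H2 returns [11]
= [11]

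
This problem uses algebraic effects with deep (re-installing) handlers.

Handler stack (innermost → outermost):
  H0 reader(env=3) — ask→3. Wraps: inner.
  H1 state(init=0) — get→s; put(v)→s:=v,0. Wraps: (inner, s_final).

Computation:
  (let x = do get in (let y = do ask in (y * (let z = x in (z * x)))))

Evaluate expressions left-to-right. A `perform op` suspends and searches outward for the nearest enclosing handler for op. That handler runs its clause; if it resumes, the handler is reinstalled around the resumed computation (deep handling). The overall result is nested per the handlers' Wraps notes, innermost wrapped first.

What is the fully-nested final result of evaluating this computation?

Working:
get @ H1 ⇒ 0
ask @ H0 ⇒ 3
H0 returns 0
H1 returns (0, 0)
= (0, 0)

Answer: (0, 0)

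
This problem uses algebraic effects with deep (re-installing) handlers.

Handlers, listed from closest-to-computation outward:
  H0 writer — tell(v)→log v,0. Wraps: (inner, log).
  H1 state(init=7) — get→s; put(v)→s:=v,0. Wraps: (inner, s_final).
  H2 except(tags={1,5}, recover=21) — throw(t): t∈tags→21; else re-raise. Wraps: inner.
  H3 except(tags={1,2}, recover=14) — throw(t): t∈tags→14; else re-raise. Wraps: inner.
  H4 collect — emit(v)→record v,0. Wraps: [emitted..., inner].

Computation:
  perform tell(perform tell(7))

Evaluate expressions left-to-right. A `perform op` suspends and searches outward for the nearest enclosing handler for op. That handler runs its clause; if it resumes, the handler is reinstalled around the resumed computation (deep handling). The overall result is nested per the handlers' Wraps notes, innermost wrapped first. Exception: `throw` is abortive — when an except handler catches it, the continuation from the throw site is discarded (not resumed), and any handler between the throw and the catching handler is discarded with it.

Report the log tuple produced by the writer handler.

Step-by-step:
tell(7) @ H0 ⇒ log+=7
tell(0) @ H0 ⇒ log+=0
H0 returns (0, (7, 0))
H1 returns ((0, (7, 0)), 7)
H2 returns ((0, (7, 0)), 7)
H3 returns ((0, (7, 0)), 7)
H4 returns [((0, (7, 0)), 7)]
= [((0, (7, 0)), 7)]

Answer: (7, 0)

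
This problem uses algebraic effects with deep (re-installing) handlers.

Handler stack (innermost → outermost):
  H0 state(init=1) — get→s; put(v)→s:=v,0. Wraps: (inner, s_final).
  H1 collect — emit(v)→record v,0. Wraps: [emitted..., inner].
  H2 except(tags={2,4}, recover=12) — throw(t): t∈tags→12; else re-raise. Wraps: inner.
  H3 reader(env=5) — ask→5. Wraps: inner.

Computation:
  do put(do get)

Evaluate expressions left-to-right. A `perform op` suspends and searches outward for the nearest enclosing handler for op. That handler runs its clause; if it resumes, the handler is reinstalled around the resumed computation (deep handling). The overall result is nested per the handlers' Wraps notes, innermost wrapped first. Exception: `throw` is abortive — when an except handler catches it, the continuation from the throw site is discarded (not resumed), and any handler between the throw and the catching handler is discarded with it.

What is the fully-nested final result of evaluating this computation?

Evaluation trace:
get @ H0 ⇒ 1
put(1) @ H0 ⇒ s:=1
H0 returns (0, 1)
H1 returns [(0, 1)]
H2 returns [(0, 1)]
H3 returns [(0, 1)]
= [(0, 1)]

Answer: [(0, 1)]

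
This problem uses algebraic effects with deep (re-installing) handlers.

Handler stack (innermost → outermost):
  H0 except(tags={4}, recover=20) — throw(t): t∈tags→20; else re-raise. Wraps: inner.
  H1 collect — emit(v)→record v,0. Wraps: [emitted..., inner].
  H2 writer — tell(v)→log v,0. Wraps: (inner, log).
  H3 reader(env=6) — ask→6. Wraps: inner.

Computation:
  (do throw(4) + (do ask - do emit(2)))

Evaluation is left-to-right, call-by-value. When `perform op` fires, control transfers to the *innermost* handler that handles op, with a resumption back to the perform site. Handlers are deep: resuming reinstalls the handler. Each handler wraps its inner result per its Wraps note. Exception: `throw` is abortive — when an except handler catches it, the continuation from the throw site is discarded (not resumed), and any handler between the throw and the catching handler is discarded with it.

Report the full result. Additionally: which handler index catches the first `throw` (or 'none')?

Evaluation trace:
throw(4) @ H0 caught ⇒ 20
H1 returns [20]
H2 returns ([20], ())
H3 returns ([20], ())
= ([20], ())

Answer: ([20], ()) ; first throw caught by: H0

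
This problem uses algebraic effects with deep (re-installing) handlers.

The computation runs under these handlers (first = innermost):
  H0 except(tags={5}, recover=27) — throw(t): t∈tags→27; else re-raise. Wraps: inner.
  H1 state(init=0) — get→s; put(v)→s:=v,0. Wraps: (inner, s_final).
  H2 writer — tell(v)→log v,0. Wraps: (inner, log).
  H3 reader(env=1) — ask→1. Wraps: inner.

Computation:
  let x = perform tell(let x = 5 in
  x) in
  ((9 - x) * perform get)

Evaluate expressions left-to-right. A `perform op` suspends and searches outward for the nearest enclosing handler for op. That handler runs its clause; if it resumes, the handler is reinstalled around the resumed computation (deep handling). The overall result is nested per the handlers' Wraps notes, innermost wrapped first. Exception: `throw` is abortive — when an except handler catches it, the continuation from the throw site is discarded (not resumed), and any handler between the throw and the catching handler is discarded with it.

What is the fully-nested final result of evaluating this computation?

Answer: ((0, 0), (5))

Evaluation trace:
tell(5) @ H2 ⇒ log+=5
get @ H1 ⇒ 0
H0 returns 0
H1 returns (0, 0)
H2 returns ((0, 0), (5))
H3 returns ((0, 0), (5))
= ((0, 0), (5))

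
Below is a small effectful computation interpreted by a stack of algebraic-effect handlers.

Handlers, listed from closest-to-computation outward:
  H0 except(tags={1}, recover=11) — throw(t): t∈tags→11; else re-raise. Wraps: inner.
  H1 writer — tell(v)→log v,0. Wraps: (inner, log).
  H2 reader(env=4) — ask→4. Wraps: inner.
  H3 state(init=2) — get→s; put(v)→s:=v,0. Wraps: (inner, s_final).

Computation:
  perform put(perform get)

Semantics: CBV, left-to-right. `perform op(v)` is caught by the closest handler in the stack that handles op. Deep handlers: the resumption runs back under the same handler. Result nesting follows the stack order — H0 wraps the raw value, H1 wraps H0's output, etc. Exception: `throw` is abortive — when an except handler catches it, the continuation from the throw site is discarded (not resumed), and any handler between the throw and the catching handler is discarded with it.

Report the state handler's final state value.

Step-by-step:
get @ H3 ⇒ 2
put(2) @ H3 ⇒ s:=2
H0 returns 0
H1 returns (0, ())
H2 returns (0, ())
H3 returns ((0, ()), 2)
= ((0, ()), 2)

Answer: 2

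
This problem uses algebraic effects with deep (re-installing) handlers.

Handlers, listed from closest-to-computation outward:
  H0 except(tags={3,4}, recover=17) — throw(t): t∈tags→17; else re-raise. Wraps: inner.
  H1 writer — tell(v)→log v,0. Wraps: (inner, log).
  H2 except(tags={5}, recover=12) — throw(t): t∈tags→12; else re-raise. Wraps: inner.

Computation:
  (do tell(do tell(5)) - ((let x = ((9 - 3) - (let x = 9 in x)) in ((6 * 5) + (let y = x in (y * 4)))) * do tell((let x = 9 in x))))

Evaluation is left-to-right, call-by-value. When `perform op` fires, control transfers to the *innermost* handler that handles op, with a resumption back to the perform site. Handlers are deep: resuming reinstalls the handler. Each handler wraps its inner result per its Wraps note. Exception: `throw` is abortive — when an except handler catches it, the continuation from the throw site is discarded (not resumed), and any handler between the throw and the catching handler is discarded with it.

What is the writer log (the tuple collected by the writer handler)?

Answer: (5, 0, 9)

Step-by-step:
tell(5) @ H1 ⇒ log+=5
tell(0) @ H1 ⇒ log+=0
tell(9) @ H1 ⇒ log+=9
H0 returns 0
H1 returns (0, (5, 0, 9))
H2 returns (0, (5, 0, 9))
= (0, (5, 0, 9))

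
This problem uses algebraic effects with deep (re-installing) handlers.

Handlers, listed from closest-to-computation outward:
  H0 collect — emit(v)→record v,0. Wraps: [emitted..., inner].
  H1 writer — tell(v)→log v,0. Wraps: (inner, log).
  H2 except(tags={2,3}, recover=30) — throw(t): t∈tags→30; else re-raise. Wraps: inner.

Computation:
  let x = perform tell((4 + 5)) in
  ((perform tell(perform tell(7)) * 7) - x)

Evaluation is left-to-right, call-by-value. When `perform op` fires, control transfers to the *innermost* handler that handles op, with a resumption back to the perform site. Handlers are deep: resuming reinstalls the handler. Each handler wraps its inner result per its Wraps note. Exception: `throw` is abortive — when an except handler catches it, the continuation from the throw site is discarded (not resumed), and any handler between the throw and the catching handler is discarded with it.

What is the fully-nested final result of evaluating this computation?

Answer: ([0], (9, 7, 0))

Evaluation trace:
tell(9) @ H1 ⇒ log+=9
tell(7) @ H1 ⇒ log+=7
tell(0) @ H1 ⇒ log+=0
H0 returns [0]
H1 returns ([0], (9, 7, 0))
H2 returns ([0], (9, 7, 0))
= ([0], (9, 7, 0))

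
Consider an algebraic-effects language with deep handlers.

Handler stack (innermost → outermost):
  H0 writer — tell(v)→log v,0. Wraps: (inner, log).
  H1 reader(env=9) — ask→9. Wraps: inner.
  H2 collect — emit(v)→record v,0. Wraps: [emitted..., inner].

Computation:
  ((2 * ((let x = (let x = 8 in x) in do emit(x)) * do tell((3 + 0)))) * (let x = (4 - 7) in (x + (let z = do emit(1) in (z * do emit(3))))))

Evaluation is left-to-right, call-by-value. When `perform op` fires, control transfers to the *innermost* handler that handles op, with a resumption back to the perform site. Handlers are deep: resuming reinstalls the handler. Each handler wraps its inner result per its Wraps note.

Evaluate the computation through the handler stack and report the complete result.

Answer: [8, 1, 3, (0, (3))]

Step-by-step:
emit(8) @ H2 ⇒ out+=8
tell(3) @ H0 ⇒ log+=3
emit(1) @ H2 ⇒ out+=1
emit(3) @ H2 ⇒ out+=3
H0 returns (0, (3))
H1 returns (0, (3))
H2 returns [8, 1, 3, (0, (3))]
= [8, 1, 3, (0, (3))]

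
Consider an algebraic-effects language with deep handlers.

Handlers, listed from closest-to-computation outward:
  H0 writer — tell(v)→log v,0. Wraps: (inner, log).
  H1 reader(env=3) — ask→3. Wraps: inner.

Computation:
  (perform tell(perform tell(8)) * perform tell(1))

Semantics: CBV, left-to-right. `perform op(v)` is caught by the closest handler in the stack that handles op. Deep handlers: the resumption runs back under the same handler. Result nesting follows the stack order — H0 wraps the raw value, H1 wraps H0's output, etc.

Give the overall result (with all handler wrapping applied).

Answer: (0, (8, 0, 1))

Step-by-step:
tell(8) @ H0 ⇒ log+=8
tell(0) @ H0 ⇒ log+=0
tell(1) @ H0 ⇒ log+=1
H0 returns (0, (8, 0, 1))
H1 returns (0, (8, 0, 1))
= (0, (8, 0, 1))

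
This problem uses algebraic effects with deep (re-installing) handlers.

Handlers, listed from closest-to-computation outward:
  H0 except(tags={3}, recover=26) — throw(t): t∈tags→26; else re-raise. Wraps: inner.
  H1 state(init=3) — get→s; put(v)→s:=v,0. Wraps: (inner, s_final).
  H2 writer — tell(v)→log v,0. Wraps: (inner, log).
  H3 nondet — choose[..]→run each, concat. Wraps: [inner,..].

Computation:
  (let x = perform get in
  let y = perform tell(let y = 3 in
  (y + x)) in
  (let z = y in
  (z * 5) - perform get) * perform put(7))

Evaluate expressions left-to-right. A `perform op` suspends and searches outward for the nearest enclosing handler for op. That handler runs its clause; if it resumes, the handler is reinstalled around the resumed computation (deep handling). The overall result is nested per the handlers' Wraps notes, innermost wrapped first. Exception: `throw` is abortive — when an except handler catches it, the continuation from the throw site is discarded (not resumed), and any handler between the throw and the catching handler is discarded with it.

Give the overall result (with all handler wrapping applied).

Answer: [((0, 7), (6))]

Step-by-step:
get @ H1 ⇒ 3
tell(6) @ H2 ⇒ log+=6
get @ H1 ⇒ 3
put(7) @ H1 ⇒ s:=7
H0 returns 0
H1 returns (0, 7)
H2 returns ((0, 7), (6))
H3 returns [((0, 7), (6))]
= [((0, 7), (6))]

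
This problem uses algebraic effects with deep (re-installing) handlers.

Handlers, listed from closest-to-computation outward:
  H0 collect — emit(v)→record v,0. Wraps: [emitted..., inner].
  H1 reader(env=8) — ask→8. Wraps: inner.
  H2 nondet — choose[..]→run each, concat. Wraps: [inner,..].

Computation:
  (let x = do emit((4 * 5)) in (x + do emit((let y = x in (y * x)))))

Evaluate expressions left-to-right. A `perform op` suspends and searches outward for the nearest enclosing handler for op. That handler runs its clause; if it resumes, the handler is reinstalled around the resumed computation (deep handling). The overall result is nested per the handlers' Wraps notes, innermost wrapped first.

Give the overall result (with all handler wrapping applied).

Evaluation trace:
emit(20) @ H0 ⇒ out+=20
emit(0) @ H0 ⇒ out+=0
H0 returns [20, 0, 0]
H1 returns [20, 0, 0]
H2 returns [[20, 0, 0]]
= [[20, 0, 0]]

Answer: [[20, 0, 0]]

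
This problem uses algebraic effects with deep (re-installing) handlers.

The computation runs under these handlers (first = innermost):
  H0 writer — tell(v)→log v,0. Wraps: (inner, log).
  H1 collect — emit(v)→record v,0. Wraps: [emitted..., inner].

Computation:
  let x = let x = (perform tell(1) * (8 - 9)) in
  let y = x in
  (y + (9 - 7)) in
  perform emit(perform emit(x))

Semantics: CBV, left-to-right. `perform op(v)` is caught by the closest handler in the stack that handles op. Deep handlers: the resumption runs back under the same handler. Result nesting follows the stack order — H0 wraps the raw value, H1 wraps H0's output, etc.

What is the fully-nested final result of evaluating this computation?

Answer: [2, 0, (0, (1))]

Working:
tell(1) @ H0 ⇒ log+=1
emit(2) @ H1 ⇒ out+=2
emit(0) @ H1 ⇒ out+=0
H0 returns (0, (1))
H1 returns [2, 0, (0, (1))]
= [2, 0, (0, (1))]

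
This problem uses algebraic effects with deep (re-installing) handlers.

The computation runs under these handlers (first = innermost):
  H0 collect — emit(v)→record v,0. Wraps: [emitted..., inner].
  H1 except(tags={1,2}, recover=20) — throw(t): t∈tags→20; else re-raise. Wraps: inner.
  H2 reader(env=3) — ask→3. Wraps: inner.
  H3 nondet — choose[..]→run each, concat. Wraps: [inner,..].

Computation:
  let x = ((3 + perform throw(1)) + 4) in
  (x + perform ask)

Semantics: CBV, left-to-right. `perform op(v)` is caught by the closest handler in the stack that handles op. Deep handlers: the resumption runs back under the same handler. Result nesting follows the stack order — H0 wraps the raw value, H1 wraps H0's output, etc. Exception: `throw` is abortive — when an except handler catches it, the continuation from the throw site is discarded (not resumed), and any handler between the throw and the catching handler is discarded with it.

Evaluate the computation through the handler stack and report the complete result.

Answer: [20]

Step-by-step:
throw(1) @ H1 caught ⇒ 20
H2 returns 20
H3 returns [20]
= [20]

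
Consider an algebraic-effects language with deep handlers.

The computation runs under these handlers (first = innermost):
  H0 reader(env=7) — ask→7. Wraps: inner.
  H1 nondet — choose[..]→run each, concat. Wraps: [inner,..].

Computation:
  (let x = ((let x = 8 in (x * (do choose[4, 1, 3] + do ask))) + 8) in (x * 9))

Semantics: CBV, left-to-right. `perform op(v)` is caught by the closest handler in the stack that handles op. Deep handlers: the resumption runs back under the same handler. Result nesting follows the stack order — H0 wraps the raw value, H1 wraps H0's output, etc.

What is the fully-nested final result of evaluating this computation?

Step-by-step:
choose[4, 1, 3] @ H1
  branch[0] choose=4:
    ask @ H0 ⇒ 7
    H0 returns 864
    H1 returns [864]
  branch[1] choose=1:
    ask @ H0 ⇒ 7
    H0 returns 648
    H1 returns [648]
  branch[2] choose=3:
    ask @ H0 ⇒ 7
    H0 returns 792
    H1 returns [792]
= [864, 648, 792]

Answer: [864, 648, 792]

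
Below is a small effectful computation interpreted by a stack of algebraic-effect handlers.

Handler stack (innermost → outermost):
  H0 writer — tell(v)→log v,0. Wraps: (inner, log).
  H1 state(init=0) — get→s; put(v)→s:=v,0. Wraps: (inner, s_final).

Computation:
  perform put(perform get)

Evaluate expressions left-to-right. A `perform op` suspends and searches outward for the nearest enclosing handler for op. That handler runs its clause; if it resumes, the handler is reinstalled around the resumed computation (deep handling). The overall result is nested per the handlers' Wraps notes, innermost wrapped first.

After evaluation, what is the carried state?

Step-by-step:
get @ H1 ⇒ 0
put(0) @ H1 ⇒ s:=0
H0 returns (0, ())
H1 returns ((0, ()), 0)
= ((0, ()), 0)

Answer: 0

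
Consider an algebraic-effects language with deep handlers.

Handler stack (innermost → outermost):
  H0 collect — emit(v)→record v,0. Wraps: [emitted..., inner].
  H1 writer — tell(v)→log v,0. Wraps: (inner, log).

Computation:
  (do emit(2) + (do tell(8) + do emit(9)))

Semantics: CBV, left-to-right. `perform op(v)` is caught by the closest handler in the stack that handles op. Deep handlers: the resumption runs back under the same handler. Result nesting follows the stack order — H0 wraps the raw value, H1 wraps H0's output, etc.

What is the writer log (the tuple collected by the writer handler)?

Step-by-step:
emit(2) @ H0 ⇒ out+=2
tell(8) @ H1 ⇒ log+=8
emit(9) @ H0 ⇒ out+=9
H0 returns [2, 9, 0]
H1 returns ([2, 9, 0], (8))
= ([2, 9, 0], (8))

Answer: (8)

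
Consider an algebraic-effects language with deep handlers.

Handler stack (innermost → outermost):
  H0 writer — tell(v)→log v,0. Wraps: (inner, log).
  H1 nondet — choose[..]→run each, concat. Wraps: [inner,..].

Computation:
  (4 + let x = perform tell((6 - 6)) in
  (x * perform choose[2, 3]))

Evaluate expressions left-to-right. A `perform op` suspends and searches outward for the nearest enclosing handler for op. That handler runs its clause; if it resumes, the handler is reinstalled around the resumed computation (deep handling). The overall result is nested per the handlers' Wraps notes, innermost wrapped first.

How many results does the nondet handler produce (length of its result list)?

Step-by-step:
tell(0) @ H0 ⇒ log+=0
choose[2, 3] @ H1
  branch[0] choose=2:
    H0 returns (4, (0))
    H1 returns [(4, (0))]
  branch[1] choose=3:
    H0 returns (4, (0))
    H1 returns [(4, (0))]
= [(4, (0)), (4, (0))]

Answer: 2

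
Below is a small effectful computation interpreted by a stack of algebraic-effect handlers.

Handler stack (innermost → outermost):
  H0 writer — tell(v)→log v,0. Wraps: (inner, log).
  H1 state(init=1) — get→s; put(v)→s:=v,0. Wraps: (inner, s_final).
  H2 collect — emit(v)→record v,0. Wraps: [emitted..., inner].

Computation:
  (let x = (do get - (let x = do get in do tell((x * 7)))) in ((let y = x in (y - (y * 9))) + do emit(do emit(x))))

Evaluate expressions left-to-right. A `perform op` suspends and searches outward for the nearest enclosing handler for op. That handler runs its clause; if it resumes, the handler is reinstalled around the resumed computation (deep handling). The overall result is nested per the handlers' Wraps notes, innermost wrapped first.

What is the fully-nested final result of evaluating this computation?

Working:
get @ H1 ⇒ 1
get @ H1 ⇒ 1
tell(7) @ H0 ⇒ log+=7
emit(1) @ H2 ⇒ out+=1
emit(0) @ H2 ⇒ out+=0
H0 returns (-8, (7))
H1 returns ((-8, (7)), 1)
H2 returns [1, 0, ((-8, (7)), 1)]
= [1, 0, ((-8, (7)), 1)]

Answer: [1, 0, ((-8, (7)), 1)]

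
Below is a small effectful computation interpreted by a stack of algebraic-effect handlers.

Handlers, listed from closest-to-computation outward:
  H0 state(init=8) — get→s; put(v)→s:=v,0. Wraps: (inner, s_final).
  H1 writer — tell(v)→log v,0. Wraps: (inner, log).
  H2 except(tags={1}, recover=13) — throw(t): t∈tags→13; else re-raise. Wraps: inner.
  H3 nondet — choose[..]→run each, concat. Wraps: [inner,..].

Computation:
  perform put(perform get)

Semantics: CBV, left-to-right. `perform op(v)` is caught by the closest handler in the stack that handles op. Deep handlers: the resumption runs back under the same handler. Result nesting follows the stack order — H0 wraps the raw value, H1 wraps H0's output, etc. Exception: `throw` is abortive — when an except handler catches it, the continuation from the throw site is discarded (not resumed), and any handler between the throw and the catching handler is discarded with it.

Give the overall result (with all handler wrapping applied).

Answer: [((0, 8), ())]

Working:
get @ H0 ⇒ 8
put(8) @ H0 ⇒ s:=8
H0 returns (0, 8)
H1 returns ((0, 8), ())
H2 returns ((0, 8), ())
H3 returns [((0, 8), ())]
= [((0, 8), ())]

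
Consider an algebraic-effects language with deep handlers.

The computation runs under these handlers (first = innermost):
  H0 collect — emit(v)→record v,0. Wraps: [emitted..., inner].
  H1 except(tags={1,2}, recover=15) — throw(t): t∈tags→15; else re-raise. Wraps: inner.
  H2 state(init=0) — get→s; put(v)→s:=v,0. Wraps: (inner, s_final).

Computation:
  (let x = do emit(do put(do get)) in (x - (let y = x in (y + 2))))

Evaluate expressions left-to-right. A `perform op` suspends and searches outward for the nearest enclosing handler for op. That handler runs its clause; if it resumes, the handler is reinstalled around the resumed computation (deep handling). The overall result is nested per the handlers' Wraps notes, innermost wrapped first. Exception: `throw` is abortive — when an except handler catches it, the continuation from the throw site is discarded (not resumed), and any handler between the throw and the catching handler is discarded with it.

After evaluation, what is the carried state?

Answer: 0

Working:
get @ H2 ⇒ 0
put(0) @ H2 ⇒ s:=0
emit(0) @ H0 ⇒ out+=0
H0 returns [0, -2]
H1 returns [0, -2]
H2 returns ([0, -2], 0)
= ([0, -2], 0)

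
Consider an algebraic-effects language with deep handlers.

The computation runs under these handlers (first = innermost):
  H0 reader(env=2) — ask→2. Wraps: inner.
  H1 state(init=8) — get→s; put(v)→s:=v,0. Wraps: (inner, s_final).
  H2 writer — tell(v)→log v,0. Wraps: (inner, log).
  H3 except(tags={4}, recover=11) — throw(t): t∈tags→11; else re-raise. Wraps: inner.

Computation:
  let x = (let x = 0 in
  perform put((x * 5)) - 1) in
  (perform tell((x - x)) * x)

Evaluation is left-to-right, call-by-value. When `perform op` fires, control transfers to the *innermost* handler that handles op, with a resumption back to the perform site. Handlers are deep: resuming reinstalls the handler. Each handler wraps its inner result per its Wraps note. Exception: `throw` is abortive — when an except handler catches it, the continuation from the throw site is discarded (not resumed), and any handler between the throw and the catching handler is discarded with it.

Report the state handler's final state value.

Answer: 0

Working:
put(0) @ H1 ⇒ s:=0
tell(0) @ H2 ⇒ log+=0
H0 returns 0
H1 returns (0, 0)
H2 returns ((0, 0), (0))
H3 returns ((0, 0), (0))
= ((0, 0), (0))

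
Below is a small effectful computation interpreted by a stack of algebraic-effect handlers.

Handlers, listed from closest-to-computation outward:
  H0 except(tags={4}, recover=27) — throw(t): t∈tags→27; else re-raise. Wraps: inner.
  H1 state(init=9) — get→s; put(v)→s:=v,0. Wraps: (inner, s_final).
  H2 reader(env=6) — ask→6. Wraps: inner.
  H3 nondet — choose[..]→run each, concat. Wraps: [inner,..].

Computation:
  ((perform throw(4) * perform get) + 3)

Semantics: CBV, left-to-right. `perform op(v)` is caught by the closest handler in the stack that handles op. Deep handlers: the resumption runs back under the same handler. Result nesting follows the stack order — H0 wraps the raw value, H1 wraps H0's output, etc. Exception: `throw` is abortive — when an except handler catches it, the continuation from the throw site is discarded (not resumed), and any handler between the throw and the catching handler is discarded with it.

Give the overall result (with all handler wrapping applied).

Step-by-step:
throw(4) @ H0 caught ⇒ 27
H1 returns (27, 9)
H2 returns (27, 9)
H3 returns [(27, 9)]
= [(27, 9)]

Answer: [(27, 9)]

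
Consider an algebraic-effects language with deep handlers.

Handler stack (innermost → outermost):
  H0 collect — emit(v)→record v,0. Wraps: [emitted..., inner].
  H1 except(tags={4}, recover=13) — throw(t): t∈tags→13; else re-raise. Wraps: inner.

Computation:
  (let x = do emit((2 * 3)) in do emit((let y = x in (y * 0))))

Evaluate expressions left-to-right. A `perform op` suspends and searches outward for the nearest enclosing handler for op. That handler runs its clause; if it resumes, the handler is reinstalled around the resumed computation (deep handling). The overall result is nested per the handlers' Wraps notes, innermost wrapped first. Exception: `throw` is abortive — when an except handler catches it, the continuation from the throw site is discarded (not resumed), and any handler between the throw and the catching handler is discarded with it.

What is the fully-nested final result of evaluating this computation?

Step-by-step:
emit(6) @ H0 ⇒ out+=6
emit(0) @ H0 ⇒ out+=0
H0 returns [6, 0, 0]
H1 returns [6, 0, 0]
= [6, 0, 0]

Answer: [6, 0, 0]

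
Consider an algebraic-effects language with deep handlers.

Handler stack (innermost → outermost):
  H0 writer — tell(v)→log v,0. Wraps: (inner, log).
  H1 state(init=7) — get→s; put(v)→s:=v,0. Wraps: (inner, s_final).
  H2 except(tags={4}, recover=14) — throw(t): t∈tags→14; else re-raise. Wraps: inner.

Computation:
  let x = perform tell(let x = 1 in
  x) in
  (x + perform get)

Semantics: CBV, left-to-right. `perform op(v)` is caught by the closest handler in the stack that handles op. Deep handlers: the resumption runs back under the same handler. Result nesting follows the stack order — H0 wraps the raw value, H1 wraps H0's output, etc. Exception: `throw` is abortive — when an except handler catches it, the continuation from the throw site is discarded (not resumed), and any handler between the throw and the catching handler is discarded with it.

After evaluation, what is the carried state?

Step-by-step:
tell(1) @ H0 ⇒ log+=1
get @ H1 ⇒ 7
H0 returns (7, (1))
H1 returns ((7, (1)), 7)
H2 returns ((7, (1)), 7)
= ((7, (1)), 7)

Answer: 7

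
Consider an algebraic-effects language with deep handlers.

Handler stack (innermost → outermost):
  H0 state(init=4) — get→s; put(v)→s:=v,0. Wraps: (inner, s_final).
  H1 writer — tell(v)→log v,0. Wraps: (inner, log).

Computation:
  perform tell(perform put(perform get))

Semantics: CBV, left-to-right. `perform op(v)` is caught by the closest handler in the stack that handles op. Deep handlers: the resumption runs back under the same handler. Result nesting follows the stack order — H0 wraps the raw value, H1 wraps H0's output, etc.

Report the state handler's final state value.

Answer: 4

Step-by-step:
get @ H0 ⇒ 4
put(4) @ H0 ⇒ s:=4
tell(0) @ H1 ⇒ log+=0
H0 returns (0, 4)
H1 returns ((0, 4), (0))
= ((0, 4), (0))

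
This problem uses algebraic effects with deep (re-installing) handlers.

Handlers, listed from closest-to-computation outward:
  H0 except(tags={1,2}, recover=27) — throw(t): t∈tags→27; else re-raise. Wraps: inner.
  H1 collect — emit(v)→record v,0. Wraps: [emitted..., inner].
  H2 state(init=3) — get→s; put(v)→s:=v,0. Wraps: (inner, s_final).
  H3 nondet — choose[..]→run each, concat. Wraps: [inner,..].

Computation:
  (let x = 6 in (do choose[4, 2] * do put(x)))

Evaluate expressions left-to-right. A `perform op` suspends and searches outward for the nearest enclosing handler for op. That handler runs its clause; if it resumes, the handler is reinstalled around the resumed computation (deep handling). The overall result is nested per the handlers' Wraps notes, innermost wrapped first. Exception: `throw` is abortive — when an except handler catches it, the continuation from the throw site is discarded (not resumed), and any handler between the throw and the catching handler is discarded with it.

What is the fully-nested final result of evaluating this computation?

Evaluation trace:
choose[4, 2] @ H3
  branch[0] choose=4:
    put(6) @ H2 ⇒ s:=6
    H0 returns 0
    H1 returns [0]
    H2 returns ([0], 6)
    H3 returns [([0], 6)]
  branch[1] choose=2:
    put(6) @ H2 ⇒ s:=6
    H0 returns 0
    H1 returns [0]
    H2 returns ([0], 6)
    H3 returns [([0], 6)]
= [([0], 6), ([0], 6)]

Answer: [([0], 6), ([0], 6)]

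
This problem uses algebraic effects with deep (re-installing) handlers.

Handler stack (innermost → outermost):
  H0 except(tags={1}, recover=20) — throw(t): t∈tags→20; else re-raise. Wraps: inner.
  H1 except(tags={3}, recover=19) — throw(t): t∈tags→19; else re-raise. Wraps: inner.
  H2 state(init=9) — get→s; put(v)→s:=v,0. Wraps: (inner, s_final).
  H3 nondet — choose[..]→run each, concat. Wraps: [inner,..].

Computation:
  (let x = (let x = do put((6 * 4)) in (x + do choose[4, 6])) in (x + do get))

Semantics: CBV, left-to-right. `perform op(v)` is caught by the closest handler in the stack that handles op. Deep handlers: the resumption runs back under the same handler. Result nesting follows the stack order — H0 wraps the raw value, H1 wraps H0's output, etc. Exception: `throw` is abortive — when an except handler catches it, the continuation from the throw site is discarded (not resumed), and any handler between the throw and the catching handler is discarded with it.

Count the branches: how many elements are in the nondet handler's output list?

Working:
put(24) @ H2 ⇒ s:=24
choose[4, 6] @ H3
  branch[0] choose=4:
    get @ H2 ⇒ 24
    H0 returns 28
    H1 returns 28
    H2 returns (28, 24)
    H3 returns [(28, 24)]
  branch[1] choose=6:
    get @ H2 ⇒ 24
    H0 returns 30
    H1 returns 30
    H2 returns (30, 24)
    H3 returns [(30, 24)]
= [(28, 24), (30, 24)]

Answer: 2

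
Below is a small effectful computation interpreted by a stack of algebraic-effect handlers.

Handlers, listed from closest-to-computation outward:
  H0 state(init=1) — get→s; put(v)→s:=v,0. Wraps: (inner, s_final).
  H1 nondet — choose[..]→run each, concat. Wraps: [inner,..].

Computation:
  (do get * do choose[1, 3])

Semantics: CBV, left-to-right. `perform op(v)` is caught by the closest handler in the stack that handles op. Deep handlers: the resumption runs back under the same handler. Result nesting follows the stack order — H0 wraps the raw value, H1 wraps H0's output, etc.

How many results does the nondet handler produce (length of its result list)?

Working:
get @ H0 ⇒ 1
choose[1, 3] @ H1
  branch[0] choose=1:
    H0 returns (1, 1)
    H1 returns [(1, 1)]
  branch[1] choose=3:
    H0 returns (3, 1)
    H1 returns [(3, 1)]
= [(1, 1), (3, 1)]

Answer: 2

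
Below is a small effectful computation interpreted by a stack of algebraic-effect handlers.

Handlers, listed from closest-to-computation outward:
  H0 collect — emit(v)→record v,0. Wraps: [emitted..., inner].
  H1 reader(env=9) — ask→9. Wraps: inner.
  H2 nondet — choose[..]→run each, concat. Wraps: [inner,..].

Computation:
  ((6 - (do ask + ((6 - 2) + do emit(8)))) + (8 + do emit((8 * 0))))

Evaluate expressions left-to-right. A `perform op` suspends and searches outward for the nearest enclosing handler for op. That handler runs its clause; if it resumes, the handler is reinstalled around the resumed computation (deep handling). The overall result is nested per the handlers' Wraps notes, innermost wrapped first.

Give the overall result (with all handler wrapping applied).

Step-by-step:
ask @ H1 ⇒ 9
emit(8) @ H0 ⇒ out+=8
emit(0) @ H0 ⇒ out+=0
H0 returns [8, 0, 1]
H1 returns [8, 0, 1]
H2 returns [[8, 0, 1]]
= [[8, 0, 1]]

Answer: [[8, 0, 1]]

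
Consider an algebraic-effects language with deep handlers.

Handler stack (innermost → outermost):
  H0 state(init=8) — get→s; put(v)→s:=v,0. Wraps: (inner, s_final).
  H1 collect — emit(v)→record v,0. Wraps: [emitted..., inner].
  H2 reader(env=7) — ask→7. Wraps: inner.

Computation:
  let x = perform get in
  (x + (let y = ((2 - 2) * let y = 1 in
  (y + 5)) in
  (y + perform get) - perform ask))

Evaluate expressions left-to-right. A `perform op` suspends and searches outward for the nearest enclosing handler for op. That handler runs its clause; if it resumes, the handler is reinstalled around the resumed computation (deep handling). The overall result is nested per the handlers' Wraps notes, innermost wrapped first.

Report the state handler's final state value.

Answer: 8

Evaluation trace:
get @ H0 ⇒ 8
get @ H0 ⇒ 8
ask @ H2 ⇒ 7
H0 returns (9, 8)
H1 returns [(9, 8)]
H2 returns [(9, 8)]
= [(9, 8)]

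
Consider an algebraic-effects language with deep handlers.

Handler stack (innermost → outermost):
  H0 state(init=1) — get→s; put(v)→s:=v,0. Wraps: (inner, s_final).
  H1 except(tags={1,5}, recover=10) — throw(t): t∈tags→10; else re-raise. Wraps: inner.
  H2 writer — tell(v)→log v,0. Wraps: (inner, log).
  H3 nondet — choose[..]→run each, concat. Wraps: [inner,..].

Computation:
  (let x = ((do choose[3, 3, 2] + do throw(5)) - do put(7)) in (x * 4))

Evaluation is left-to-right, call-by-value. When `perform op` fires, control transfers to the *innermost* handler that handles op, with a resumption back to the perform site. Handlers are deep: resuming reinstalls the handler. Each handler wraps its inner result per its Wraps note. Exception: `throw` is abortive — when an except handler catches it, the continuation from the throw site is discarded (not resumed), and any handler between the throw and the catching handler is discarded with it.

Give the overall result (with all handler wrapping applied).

Answer: [(10, ()), (10, ()), (10, ())]

Step-by-step:
choose[3, 3, 2] @ H3
  branch[0] choose=3:
    throw(5) @ H1 caught ⇒ 10
    H2 returns (10, ())
    H3 returns [(10, ())]
  branch[1] choose=3:
    throw(5) @ H1 caught ⇒ 10
    H2 returns (10, ())
    H3 returns [(10, ())]
  branch[2] choose=2:
    throw(5) @ H1 caught ⇒ 10
    H2 returns (10, ())
    H3 returns [(10, ())]
= [(10, ()), (10, ()), (10, ())]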